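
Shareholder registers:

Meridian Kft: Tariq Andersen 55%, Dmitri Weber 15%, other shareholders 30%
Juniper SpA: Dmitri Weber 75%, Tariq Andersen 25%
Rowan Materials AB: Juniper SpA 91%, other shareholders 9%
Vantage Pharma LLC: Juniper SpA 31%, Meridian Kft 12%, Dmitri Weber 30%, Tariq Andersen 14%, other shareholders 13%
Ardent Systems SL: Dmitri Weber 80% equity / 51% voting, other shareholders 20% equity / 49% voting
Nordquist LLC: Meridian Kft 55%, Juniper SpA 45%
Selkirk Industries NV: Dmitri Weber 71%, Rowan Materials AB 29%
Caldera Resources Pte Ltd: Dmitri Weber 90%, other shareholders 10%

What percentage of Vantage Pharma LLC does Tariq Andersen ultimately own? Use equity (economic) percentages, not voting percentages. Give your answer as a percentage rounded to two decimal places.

28.35%

Tariq reaches Vantage along 3 paths.
Via Juniper: 25% × 31% = 7.75%.
Via Meridian: 55% × 12% = 6.6%.
Direct stake: 14% = 14%.
Total: 7.75% + 6.6% + 14% = 28.35%.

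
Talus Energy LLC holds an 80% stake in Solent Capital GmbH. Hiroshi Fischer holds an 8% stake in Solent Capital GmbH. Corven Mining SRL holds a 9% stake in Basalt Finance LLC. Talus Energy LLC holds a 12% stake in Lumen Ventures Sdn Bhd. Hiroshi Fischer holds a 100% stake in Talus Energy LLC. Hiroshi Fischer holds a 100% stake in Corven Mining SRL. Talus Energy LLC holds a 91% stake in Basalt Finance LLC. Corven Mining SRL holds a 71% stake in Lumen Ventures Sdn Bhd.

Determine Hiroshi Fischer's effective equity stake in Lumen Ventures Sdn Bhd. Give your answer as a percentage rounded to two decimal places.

83.00%

Hiroshi reaches Lumen along 2 paths.
Via Corven: 100% × 71% = 71%.
Via Talus: 100% × 12% = 12%.
Total: 71% + 12% = 83%.
Rounded: 83.00%.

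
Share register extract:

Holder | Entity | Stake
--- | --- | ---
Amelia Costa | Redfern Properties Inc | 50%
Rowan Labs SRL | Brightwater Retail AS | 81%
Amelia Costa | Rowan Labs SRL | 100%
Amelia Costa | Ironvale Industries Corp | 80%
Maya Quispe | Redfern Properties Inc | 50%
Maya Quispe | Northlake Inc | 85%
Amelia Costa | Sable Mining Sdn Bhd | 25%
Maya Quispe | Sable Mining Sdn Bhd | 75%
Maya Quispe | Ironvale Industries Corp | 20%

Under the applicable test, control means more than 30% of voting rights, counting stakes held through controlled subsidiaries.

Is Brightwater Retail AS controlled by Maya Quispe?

No

Maya holds 75% of Sable, so Maya controls Sable.
Maya holds 50% of Redfern, so Maya controls Redfern.
Maya holds 85% of Northlake, so Maya controls Northlake.
Neither Maya nor any entity Maya controls holds any voting interest in Brightwater.
So Maya does not control Brightwater.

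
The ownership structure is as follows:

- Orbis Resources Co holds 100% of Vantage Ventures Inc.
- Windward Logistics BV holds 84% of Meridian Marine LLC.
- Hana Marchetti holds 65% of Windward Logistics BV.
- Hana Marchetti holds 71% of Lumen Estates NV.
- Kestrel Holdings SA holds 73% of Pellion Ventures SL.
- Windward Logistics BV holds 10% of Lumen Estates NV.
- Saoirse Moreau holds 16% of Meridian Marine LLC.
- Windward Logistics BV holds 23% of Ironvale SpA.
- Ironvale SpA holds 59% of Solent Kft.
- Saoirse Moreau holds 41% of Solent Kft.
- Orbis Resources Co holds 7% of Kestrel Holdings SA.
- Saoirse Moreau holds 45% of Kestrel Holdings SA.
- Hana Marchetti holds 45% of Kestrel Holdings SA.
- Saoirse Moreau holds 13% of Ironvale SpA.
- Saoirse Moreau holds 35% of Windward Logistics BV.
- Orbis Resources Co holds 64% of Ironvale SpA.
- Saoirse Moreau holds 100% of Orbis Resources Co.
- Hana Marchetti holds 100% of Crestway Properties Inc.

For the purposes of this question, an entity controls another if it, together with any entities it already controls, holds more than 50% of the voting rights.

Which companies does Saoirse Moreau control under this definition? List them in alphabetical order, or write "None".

Ironvale SpA, Kestrel Holdings SA, Orbis Resources Co, Pellion Ventures SL, Solent Kft, Vantage Ventures Inc

Saoirse holds 100% of Orbis, so Saoirse controls Orbis.
Orbis and Saoirse together hold 7% + 45% = 52% of Kestrel, so Saoirse controls Kestrel.
Saoirse and Orbis together hold 13% + 64% = 77% of Ironvale, so Saoirse controls Ironvale.
Ironvale and Saoirse together hold 59% + 41% = 100% of Solent, so Saoirse controls Solent.
Kestrel holds 73% of Pellion, so Saoirse controls Pellion.
Orbis holds 100% of Vantage, so Saoirse controls Vantage.
No other company's threshold is met.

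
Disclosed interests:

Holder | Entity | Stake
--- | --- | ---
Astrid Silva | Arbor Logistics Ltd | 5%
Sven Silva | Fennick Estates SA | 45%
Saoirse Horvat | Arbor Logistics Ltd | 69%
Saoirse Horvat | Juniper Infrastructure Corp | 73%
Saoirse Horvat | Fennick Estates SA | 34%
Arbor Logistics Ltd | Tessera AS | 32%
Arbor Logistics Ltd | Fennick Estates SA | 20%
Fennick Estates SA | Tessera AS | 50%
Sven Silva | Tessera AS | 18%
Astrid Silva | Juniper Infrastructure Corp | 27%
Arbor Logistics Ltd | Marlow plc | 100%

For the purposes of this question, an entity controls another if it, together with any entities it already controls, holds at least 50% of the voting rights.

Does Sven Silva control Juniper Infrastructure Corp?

Sven's largest direct stake is 45% in Fennick, which does not meet the threshold, so Sven controls no company.
Neither Sven nor any entity Sven controls holds any voting interest in Juniper.
So Sven does not control Juniper.

No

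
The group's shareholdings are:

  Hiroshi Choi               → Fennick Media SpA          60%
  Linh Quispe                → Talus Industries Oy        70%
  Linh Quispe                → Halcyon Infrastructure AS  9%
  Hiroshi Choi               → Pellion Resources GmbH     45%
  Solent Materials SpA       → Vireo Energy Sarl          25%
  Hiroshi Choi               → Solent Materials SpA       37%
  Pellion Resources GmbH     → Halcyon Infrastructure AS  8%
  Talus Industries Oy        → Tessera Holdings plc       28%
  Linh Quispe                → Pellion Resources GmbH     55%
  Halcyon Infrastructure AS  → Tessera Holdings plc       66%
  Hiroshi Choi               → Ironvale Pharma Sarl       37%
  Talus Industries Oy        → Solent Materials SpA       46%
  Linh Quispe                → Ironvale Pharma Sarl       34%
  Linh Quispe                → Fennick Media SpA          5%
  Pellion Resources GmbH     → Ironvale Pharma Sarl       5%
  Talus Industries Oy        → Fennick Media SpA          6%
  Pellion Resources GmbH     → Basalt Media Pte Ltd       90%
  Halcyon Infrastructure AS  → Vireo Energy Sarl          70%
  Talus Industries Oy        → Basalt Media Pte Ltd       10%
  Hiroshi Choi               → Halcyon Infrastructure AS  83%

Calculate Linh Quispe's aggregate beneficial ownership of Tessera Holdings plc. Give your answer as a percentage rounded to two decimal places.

28.44%

Linh reaches Tessera along 3 paths.
Via Halcyon: 9% × 66% = 5.94%.
Via Pellion → Halcyon: 55% × 8% × 66% = 2.904%.
Via Talus: 70% × 28% = 19.6%.
Total: 5.94% + 2.904% + 19.6% = 28.444%.
Rounded: 28.44%.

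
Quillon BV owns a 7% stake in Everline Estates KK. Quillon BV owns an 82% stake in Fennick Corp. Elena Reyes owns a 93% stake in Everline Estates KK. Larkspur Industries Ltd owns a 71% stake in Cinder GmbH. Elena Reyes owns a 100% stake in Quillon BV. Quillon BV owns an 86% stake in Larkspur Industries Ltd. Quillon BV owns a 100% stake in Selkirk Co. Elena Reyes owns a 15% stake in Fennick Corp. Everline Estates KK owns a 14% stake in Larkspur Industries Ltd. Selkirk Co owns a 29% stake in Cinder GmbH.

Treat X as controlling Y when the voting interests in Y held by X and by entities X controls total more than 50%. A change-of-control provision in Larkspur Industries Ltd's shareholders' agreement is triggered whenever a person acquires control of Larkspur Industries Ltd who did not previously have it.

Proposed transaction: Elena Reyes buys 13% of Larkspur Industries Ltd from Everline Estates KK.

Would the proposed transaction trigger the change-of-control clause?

The purchase adds only to Elena's holdings (Everline's stake shrinks), so Elena is the only person who could newly come to control Larkspur.
Elena holds 100% of Quillon, so Elena controls Quillon.
Elena and Quillon together hold 93% + 7% = 100% of Everline, so Elena controls Everline.
Everline and Quillon together hold 14% + 86% = 100% of Larkspur, so Elena controls Larkspur.
So Elena already controls Larkspur before the transaction.
After the purchase, Elena holds 13% of Larkspur directly, and Everline's stake falls to 1%.
Elena controlled Larkspur already, so this is not a new person acquiring control; every other person's position is unchanged or reduced.
No new person acquires control, so the clause is not triggered.

No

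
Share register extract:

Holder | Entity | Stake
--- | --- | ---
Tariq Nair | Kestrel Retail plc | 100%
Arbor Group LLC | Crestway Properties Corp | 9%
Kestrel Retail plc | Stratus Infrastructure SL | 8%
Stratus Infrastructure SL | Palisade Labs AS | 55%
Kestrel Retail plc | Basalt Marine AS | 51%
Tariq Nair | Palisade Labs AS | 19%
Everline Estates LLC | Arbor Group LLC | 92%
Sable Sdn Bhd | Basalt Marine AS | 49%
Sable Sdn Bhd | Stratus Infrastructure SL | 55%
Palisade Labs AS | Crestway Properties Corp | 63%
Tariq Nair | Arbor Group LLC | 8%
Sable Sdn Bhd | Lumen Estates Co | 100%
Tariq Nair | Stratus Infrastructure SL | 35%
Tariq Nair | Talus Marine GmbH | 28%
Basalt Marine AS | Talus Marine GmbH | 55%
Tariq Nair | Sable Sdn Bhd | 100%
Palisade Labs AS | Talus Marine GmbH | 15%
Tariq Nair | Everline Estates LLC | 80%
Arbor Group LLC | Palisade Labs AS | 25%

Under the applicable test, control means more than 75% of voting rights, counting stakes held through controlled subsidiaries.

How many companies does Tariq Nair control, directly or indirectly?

9

Tariq holds 100% of Sable, so Tariq controls Sable.
Tariq holds 100% of Kestrel, so Tariq controls Kestrel.
Tariq holds 80% of Everline, so Tariq controls Everline.
Sable and Tariq and Kestrel together hold 55% + 35% + 8% = 98% of Stratus, so Tariq controls Stratus.
Sable holds 100% of Lumen, so Tariq controls Lumen.
Tariq and Everline together hold 8% + 92% = 100% of Arbor, so Tariq controls Arbor.
Sable and Kestrel together hold 49% + 51% = 100% of Basalt, so Tariq controls Basalt.
Tariq and Stratus and Arbor together hold 19% + 55% + 25% = 99% of Palisade, so Tariq controls Palisade.
Basalt and Palisade and Tariq together hold 55% + 15% + 28% = 98% of Talus, so Tariq controls Talus.
No other company's threshold is met.
Tariq controls 9 companies.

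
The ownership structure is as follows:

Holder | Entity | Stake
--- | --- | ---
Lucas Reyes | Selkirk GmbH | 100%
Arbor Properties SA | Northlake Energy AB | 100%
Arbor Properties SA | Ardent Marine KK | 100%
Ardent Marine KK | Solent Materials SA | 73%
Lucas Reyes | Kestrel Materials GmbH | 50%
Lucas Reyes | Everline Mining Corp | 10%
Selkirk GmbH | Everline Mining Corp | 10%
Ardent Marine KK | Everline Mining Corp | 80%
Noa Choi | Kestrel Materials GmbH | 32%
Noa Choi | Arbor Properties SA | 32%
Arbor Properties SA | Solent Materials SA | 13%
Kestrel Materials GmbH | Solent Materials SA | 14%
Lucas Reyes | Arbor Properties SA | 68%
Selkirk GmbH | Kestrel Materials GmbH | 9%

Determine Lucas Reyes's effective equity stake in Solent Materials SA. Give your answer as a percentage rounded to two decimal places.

Lucas reaches Solent along 4 paths.
Via Kestrel: 50% × 14% = 7%.
Via Selkirk → Kestrel: 100% × 9% × 14% = 1.26%.
Via Arbor: 68% × 13% = 8.84%.
Via Arbor → Ardent: 68% × 100% × 73% = 49.64%.
Total: 7% + 1.26% + 8.84% + 49.64% = 66.74%.

66.74%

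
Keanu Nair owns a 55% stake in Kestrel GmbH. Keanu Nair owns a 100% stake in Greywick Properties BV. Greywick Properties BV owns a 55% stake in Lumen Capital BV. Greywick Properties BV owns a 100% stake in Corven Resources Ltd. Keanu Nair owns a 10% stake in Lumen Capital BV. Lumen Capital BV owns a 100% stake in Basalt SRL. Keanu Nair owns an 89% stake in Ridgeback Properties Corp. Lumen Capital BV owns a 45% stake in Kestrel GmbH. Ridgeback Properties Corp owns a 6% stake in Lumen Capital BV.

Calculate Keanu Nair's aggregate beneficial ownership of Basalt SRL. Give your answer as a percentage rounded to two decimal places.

70.34%

Keanu reaches Basalt along 3 paths.
Via Lumen: 10% × 100% = 10%.
Via Greywick → Lumen: 100% × 55% × 100% = 55%.
Via Ridgeback → Lumen: 89% × 6% × 100% = 5.34%.
Total: 10% + 55% + 5.34% = 70.34%.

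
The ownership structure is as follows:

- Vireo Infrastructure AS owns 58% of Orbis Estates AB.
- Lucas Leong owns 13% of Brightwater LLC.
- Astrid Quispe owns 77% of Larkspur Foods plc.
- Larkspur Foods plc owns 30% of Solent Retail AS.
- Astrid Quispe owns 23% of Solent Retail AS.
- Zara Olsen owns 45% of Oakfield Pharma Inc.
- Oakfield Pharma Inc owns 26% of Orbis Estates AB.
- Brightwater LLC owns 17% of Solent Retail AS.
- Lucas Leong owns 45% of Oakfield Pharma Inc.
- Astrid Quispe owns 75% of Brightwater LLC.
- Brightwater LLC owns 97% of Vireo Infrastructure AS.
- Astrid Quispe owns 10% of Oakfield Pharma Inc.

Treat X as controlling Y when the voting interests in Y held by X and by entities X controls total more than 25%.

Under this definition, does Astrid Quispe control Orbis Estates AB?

Yes

Astrid holds 75% of Brightwater, so Astrid controls Brightwater.
Brightwater holds 97% of Vireo, so Astrid controls Vireo.
Vireo holds 58% of Orbis, so Astrid controls Orbis.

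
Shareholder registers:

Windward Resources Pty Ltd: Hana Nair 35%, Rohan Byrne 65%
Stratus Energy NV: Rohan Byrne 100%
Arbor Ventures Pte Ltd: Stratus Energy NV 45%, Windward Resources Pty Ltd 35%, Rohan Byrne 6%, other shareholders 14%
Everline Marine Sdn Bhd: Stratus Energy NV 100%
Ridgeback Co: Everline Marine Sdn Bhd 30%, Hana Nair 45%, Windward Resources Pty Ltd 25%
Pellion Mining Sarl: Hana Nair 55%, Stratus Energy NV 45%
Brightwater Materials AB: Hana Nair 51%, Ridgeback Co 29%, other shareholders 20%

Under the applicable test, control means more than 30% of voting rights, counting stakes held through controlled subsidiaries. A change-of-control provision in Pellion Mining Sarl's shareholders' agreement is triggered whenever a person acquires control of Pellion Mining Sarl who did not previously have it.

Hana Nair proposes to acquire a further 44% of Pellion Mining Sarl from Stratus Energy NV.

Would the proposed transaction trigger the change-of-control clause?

No

The purchase adds only to Hana's holdings (Stratus's stake shrinks), so Hana is the only person who could newly come to control Pellion.
Hana holds 55% of Pellion, so Hana controls Pellion.
So Hana already controls Pellion before the transaction.
After the purchase, Hana's direct stake in Pellion rises to 55% + 44% = 99%, and Stratus's stake falls to 1%.
Hana controlled Pellion already, so this is not a new person acquiring control; every other person's position is unchanged or reduced.
No new person acquires control, so the clause is not triggered.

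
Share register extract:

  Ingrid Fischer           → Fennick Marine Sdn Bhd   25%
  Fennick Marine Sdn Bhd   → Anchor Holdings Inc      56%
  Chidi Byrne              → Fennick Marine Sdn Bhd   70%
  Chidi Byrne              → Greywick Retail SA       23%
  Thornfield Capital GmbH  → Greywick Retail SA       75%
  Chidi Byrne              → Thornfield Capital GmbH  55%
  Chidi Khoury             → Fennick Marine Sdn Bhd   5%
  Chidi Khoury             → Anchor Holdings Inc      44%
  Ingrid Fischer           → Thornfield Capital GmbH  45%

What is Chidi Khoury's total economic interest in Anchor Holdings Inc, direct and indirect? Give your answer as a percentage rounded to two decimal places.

46.80%

Chidi Khoury reaches Anchor along 2 paths.
Direct stake: 44% = 44%.
Via Fennick: 5% × 56% = 2.8%.
Total: 44% + 2.8% = 46.8%.
Rounded: 46.80%.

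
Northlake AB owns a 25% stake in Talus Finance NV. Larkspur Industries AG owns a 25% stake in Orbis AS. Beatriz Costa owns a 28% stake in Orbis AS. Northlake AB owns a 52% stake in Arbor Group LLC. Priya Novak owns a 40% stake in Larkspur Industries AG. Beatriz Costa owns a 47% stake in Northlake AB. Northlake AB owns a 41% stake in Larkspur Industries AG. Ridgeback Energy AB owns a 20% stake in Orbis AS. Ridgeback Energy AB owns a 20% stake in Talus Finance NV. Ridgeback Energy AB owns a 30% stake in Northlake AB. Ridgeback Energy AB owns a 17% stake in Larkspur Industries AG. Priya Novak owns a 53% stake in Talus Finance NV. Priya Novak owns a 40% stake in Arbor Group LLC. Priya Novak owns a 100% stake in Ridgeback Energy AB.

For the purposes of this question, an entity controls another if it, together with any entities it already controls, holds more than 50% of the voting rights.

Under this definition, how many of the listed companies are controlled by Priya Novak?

Priya holds 100% of Ridgeback, so Priya controls Ridgeback.
Priya and Ridgeback together hold 40% + 17% = 57% of Larkspur, so Priya controls Larkspur.
Priya and Ridgeback together hold 53% + 20% = 73% of Talus, so Priya controls Talus.
No other company's threshold is met.
Priya controls 3 companies.

3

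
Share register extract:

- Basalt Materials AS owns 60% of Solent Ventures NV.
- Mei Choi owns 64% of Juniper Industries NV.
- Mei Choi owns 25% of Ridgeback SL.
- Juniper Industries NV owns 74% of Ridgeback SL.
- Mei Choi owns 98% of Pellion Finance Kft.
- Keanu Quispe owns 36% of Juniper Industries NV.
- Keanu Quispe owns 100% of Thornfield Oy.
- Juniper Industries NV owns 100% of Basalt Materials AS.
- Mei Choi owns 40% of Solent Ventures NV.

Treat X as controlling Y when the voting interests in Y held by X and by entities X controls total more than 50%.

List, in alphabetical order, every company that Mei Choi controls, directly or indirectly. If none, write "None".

Basalt Materials AS, Juniper Industries NV, Pellion Finance Kft, Ridgeback SL, Solent Ventures NV

Mei holds 98% of Pellion, so Mei controls Pellion.
Mei holds 64% of Juniper, so Mei controls Juniper.
Juniper and Mei together hold 74% + 25% = 99% of Ridgeback, so Mei controls Ridgeback.
Juniper holds 100% of Basalt, so Mei controls Basalt.
Mei and Basalt together hold 40% + 60% = 100% of Solent, so Mei controls Solent.
No other company's threshold is met.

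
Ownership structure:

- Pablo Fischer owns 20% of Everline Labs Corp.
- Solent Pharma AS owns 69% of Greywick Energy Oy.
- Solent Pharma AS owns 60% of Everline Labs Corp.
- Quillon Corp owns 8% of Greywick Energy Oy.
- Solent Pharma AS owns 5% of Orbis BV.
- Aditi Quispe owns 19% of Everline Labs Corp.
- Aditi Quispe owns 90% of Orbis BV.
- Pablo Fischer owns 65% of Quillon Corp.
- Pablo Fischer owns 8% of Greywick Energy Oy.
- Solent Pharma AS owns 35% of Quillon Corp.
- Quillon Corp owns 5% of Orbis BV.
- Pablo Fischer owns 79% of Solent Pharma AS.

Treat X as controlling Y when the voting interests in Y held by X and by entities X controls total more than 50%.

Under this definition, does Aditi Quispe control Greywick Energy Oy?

Aditi holds 90% of Orbis, so Aditi controls Orbis.
Neither Aditi nor any entity Aditi controls holds any voting interest in Greywick.
So Aditi does not control Greywick.

No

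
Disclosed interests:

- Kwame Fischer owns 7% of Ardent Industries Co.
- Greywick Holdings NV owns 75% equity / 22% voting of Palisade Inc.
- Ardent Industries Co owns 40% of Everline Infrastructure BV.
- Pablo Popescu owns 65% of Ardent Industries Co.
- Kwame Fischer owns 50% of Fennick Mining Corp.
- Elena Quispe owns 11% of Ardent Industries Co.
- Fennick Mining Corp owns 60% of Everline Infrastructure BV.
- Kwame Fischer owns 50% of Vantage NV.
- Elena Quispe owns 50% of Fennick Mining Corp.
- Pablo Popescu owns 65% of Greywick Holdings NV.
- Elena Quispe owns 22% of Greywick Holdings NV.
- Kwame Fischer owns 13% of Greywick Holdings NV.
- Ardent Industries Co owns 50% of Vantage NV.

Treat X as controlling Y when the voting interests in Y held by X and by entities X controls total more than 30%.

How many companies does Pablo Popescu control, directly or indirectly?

4

Pablo holds 65% of Greywick, so Pablo controls Greywick.
Pablo holds 65% of Ardent, so Pablo controls Ardent.
Ardent holds 40% of Everline, so Pablo controls Everline.
Ardent holds 50% of Vantage, so Pablo controls Vantage.
No other company's threshold is met.
Pablo controls 4 companies.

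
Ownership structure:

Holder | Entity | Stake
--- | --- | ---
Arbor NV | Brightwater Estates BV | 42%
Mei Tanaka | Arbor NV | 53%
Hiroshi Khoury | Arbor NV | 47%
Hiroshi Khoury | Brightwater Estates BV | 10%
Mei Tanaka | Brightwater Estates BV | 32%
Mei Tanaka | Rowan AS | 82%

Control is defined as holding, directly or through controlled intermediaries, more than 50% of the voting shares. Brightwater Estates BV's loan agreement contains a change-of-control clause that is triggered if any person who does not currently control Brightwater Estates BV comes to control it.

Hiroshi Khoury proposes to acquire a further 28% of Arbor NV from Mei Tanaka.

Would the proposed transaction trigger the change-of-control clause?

Yes

The purchase adds only to Hiroshi's holdings (Mei's stake shrinks), so Hiroshi is the only person who could newly come to control Brightwater.
Hiroshi's largest direct stake is 47% in Arbor, which does not meet the threshold, so Hiroshi controls no company.
In Brightwater, Hiroshi's side holds only 10%, not > 50%.
So before the transaction, Hiroshi does not control Brightwater.
After the purchase, Hiroshi's direct stake in Arbor rises to 47% + 28% = 75%, and Mei's stake falls to 25%.
Hiroshi holds 75% of Arbor, so Hiroshi controls Arbor.
Arbor and Hiroshi together hold 42% + 10% = 52% of Brightwater, so Hiroshi controls Brightwater.
Hiroshi did not control Brightwater before and does after, so the clause is triggered.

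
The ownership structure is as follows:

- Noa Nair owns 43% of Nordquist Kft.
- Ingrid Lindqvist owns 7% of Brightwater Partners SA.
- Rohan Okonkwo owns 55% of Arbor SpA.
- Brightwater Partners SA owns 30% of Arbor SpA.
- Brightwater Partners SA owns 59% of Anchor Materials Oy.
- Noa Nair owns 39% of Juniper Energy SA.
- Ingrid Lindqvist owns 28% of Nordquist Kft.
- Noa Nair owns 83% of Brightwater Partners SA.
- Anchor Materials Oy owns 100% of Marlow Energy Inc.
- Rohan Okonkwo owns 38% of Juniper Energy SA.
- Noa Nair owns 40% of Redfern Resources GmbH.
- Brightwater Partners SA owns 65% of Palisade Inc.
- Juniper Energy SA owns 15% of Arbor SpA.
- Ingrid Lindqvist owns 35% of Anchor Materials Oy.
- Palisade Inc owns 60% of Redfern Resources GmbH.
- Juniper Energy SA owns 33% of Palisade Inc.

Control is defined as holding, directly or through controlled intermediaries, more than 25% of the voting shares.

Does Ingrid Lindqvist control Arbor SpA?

Ingrid holds 28% of Nordquist, so Ingrid controls Nordquist.
Ingrid holds 35% of Anchor, so Ingrid controls Anchor.
Anchor holds 100% of Marlow, so Ingrid controls Marlow.
Neither Ingrid nor any entity Ingrid controls holds any voting interest in Arbor.
So Ingrid does not control Arbor.

No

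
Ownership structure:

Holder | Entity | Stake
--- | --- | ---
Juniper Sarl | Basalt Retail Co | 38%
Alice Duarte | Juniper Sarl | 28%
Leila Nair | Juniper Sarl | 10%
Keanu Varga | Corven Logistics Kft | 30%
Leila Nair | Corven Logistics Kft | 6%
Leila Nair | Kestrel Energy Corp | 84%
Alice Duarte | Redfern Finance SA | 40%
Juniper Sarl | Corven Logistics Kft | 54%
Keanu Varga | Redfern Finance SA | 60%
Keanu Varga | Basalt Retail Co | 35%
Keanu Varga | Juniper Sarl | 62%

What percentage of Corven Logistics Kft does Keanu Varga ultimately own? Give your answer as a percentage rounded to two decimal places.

Keanu reaches Corven along 2 paths.
Via Juniper: 62% × 54% = 33.48%.
Direct stake: 30% = 30%.
Total: 33.48% + 30% = 63.48%.

63.48%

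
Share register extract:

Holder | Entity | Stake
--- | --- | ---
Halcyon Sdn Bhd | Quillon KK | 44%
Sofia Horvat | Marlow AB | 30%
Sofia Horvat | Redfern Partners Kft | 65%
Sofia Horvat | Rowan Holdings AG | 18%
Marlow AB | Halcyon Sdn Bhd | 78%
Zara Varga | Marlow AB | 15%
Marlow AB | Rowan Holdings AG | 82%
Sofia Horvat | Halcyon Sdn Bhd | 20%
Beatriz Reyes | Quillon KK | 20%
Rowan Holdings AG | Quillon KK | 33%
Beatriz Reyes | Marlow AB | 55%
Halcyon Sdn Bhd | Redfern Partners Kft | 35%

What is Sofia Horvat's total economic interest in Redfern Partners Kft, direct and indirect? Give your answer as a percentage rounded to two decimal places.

80.19%

Sofia reaches Redfern along 3 paths.
Direct stake: 65% = 65%.
Via Marlow → Halcyon: 30% × 78% × 35% = 8.19%.
Via Halcyon: 20% × 35% = 7%.
Total: 65% + 8.19% + 7% = 80.19%.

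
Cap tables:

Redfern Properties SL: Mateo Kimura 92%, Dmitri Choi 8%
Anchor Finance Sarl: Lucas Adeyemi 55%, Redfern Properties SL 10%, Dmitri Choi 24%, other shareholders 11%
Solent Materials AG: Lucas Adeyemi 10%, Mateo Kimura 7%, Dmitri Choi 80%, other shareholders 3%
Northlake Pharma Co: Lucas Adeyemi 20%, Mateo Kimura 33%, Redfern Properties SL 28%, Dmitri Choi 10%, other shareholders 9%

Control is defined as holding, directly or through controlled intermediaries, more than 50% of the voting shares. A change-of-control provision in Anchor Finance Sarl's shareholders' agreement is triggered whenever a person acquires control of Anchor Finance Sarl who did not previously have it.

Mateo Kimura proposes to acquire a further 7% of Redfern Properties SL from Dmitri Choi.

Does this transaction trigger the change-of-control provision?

No

The purchase adds only to Mateo's holdings (Dmitri's stake shrinks), so Mateo is the only person who could newly come to control Anchor.
Mateo holds 92% of Redfern, so Mateo controls Redfern.
Mateo and Redfern together hold 33% + 28% = 61% of Northlake, so Mateo controls Northlake.
In Anchor, Mateo's side holds only 10%, not > 50%.
So before the transaction, Mateo does not control Anchor.
After the purchase, Mateo's direct stake in Redfern rises to 92% + 7% = 99%, and Dmitri's stake falls to 1%.
Mateo holds 99% of Redfern, so Mateo controls Redfern.
After the transaction, Mateo's side holds 10% of Anchor, not > 50%, so Mateo still does not control Anchor.
No new person acquires control, so the clause is not triggered.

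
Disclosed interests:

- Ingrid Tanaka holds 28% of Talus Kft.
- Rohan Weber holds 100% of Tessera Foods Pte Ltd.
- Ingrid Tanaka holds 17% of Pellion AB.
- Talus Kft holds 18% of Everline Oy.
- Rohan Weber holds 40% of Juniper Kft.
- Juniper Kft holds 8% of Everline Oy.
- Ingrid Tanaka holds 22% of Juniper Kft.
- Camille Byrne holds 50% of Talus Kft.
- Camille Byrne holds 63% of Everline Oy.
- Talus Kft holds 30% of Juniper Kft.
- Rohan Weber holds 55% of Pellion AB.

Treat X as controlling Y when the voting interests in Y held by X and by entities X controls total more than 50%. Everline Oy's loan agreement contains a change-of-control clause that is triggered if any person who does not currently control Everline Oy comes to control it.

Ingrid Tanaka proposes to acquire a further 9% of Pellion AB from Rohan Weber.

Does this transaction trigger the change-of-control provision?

No

The purchase adds only to Ingrid's holdings (Rohan's stake shrinks), so Ingrid is the only person who could newly come to control Everline.
Ingrid's largest direct stake is 28% in Talus, which does not meet the threshold, so Ingrid controls no company.
Neither Ingrid nor any entity Ingrid controls holds any voting interest in Everline.
So before the transaction, Ingrid does not control Everline.
After the purchase, Ingrid's direct stake in Pellion rises to 17% + 9% = 26%, and Rohan's stake falls to 46%.
Ingrid's side now holds 26% of Pellion, not > 50%, so Ingrid still does not control Pellion.
After the transaction, neither Ingrid nor any entity Ingrid controls holds a voting interest in Everline, so Ingrid still does not control it.
No new person acquires control, so the clause is not triggered.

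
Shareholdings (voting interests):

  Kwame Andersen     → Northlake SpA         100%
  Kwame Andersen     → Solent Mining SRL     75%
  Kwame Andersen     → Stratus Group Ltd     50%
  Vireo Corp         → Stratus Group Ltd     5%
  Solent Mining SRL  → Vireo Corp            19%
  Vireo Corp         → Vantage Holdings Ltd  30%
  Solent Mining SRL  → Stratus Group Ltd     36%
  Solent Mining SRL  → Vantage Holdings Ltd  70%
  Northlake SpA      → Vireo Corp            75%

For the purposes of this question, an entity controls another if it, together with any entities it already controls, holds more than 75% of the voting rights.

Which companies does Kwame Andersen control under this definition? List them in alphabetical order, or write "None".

Northlake SpA

Kwame holds 100% of Northlake, so Kwame controls Northlake.
No other company's threshold is met.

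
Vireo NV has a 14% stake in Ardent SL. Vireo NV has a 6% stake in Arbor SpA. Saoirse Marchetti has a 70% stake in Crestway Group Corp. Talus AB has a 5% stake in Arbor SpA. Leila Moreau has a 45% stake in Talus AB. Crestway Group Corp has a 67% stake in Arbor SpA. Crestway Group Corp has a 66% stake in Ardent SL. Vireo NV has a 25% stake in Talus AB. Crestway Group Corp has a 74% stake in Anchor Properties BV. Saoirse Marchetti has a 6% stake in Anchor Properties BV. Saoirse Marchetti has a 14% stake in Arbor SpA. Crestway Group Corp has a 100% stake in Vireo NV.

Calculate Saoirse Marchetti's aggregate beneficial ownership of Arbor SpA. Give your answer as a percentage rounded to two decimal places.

Saoirse reaches Arbor along 4 paths.
Direct stake: 14% = 14%.
Via Crestway → Vireo: 70% × 100% × 6% = 4.2%.
Via Crestway: 70% × 67% = 46.9%.
Via Crestway → Vireo → Talus: 70% × 100% × 25% × 5% = 0.875%.
Total: 14% + 4.2% + 46.9% + 0.875% = 65.975%.
Rounded: 65.98%.

65.98%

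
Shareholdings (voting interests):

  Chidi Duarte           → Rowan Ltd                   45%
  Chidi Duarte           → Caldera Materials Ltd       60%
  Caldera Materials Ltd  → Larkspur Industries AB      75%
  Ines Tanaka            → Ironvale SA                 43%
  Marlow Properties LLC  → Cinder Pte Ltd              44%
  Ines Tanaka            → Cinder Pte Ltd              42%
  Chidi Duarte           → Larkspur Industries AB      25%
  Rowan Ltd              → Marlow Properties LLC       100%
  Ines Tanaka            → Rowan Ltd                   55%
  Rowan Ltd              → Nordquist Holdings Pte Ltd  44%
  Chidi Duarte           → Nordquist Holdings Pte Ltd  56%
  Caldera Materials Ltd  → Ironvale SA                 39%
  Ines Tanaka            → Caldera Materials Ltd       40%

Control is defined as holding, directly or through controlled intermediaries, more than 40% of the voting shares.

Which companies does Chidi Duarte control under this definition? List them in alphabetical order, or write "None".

Chidi holds 45% of Rowan, so Chidi controls Rowan.
Chidi holds 60% of Caldera, so Chidi controls Caldera.
Rowan holds 100% of Marlow, so Chidi controls Marlow.
Chidi and Rowan together hold 56% + 44% = 100% of Nordquist, so Chidi controls Nordquist.
Caldera and Chidi together hold 75% + 25% = 100% of Larkspur, so Chidi controls Larkspur.
Marlow holds 44% of Cinder, so Chidi controls Cinder.
No other company's threshold is met.

Caldera Materials Ltd, Cinder Pte Ltd, Larkspur Industries AB, Marlow Properties LLC, Nordquist Holdings Pte Ltd, Rowan Ltd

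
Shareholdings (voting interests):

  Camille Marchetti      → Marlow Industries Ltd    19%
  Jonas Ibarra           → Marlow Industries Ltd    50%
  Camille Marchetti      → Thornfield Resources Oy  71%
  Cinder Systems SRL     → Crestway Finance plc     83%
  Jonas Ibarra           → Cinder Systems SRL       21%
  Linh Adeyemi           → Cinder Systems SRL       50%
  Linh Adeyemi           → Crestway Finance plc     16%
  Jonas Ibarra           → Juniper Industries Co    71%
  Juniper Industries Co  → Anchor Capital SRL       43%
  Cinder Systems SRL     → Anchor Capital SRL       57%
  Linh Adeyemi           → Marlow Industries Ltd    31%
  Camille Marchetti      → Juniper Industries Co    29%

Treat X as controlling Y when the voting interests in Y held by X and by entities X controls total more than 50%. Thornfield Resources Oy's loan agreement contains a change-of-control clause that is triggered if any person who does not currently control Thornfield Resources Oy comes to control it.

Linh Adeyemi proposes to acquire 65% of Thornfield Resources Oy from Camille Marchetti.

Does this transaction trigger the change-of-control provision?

Yes

The purchase adds only to Linh's holdings (Camille's stake shrinks), so Linh is the only person who could newly come to control Thornfield.
Linh's largest direct stake is 50% in Cinder, which does not meet the threshold, so Linh controls no company.
Neither Linh nor any entity Linh controls holds any voting interest in Thornfield.
So before the transaction, Linh does not control Thornfield.
After the purchase, Linh holds 65% of Thornfield directly, and Camille's stake falls to 6%.
Linh holds 65% of Thornfield, so Linh controls Thornfield.
Linh did not control Thornfield before and does after, so the clause is triggered.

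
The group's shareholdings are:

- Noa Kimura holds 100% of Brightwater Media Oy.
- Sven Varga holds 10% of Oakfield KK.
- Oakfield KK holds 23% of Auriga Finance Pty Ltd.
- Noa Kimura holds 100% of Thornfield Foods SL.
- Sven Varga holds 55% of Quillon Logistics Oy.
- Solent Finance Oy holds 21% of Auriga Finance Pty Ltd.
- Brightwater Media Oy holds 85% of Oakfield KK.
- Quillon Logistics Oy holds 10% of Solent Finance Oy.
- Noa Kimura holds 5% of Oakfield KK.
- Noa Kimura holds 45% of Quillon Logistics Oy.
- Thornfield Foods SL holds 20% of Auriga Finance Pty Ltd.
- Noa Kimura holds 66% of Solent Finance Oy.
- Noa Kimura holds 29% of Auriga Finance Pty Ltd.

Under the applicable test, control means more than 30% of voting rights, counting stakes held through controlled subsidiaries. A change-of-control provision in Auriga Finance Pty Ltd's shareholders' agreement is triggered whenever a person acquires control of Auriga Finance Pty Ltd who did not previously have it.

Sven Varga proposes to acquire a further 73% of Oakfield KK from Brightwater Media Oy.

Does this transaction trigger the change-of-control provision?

No

The purchase adds only to Sven's holdings (Brightwater's stake shrinks), so Sven is the only person who could newly come to control Auriga.
Sven holds 55% of Quillon, so Sven controls Quillon.
Neither Sven nor any entity Sven controls holds any voting interest in Auriga.
So before the transaction, Sven does not control Auriga.
After the purchase, Sven's direct stake in Oakfield rises to 10% + 73% = 83%, and Brightwater's stake falls to 12%.
Sven holds 83% of Oakfield, so Sven controls Oakfield.
After the transaction, Sven's side holds 23% of Auriga, not > 30%, so Sven still does not control Auriga.
No new person acquires control, so the clause is not triggered.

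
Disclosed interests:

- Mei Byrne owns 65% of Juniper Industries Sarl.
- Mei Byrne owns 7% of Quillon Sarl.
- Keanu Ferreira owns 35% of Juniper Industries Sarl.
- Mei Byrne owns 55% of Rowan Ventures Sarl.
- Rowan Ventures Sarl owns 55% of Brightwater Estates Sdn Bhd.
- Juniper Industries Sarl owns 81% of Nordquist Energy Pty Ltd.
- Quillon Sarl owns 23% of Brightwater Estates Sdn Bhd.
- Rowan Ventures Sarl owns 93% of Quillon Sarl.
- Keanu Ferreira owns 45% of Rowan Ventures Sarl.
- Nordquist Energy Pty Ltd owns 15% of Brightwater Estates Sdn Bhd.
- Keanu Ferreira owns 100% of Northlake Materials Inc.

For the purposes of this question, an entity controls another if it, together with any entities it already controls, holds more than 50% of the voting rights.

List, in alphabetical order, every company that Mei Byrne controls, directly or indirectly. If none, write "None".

Brightwater Estates Sdn Bhd, Juniper Industries Sarl, Nordquist Energy Pty Ltd, Quillon Sarl, Rowan Ventures Sarl

Mei holds 65% of Juniper, so Mei controls Juniper.
Mei holds 55% of Rowan, so Mei controls Rowan.
Juniper holds 81% of Nordquist, so Mei controls Nordquist.
Rowan and Mei together hold 93% + 7% = 100% of Quillon, so Mei controls Quillon.
Rowan and Nordquist and Quillon together hold 55% + 15% + 23% = 93% of Brightwater, so Mei controls Brightwater.
No other company's threshold is met.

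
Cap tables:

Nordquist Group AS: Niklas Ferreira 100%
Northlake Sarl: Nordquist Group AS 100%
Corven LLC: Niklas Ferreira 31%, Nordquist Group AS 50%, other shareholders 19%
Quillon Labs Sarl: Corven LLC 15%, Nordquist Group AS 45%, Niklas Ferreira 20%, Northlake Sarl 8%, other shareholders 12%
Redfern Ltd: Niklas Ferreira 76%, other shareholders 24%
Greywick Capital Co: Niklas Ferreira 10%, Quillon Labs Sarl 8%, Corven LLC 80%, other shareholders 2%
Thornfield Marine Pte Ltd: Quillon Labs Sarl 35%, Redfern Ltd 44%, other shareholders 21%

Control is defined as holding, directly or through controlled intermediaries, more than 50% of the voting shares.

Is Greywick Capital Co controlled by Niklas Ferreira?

Niklas holds 100% of Nordquist, so Niklas controls Nordquist.
Nordquist holds 100% of Northlake, so Niklas controls Northlake.
Niklas and Nordquist together hold 31% + 50% = 81% of Corven, so Niklas controls Corven.
Corven and Nordquist and Niklas and Northlake together hold 15% + 45% + 20% + 8% = 88% of Quillon, so Niklas controls Quillon.
Niklas and Quillon and Corven together hold 10% + 8% + 80% = 98% of Greywick, so Niklas controls Greywick.

Yes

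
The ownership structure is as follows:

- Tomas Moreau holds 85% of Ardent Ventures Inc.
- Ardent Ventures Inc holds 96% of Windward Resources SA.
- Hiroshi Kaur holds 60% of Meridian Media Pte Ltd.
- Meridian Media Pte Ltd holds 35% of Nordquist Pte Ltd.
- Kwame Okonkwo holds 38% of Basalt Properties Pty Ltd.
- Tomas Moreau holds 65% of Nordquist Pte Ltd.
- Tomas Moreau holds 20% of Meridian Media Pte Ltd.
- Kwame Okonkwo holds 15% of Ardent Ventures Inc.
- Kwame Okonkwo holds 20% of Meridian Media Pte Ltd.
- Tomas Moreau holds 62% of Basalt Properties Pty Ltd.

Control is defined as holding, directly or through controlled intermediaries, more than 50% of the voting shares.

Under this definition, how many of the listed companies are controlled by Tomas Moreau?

4

Tomas holds 85% of Ardent, so Tomas controls Ardent.
Tomas holds 62% of Basalt, so Tomas controls Basalt.
Tomas holds 65% of Nordquist, so Tomas controls Nordquist.
Ardent holds 96% of Windward, so Tomas controls Windward.
No other company's threshold is met.
Tomas controls 4 companies.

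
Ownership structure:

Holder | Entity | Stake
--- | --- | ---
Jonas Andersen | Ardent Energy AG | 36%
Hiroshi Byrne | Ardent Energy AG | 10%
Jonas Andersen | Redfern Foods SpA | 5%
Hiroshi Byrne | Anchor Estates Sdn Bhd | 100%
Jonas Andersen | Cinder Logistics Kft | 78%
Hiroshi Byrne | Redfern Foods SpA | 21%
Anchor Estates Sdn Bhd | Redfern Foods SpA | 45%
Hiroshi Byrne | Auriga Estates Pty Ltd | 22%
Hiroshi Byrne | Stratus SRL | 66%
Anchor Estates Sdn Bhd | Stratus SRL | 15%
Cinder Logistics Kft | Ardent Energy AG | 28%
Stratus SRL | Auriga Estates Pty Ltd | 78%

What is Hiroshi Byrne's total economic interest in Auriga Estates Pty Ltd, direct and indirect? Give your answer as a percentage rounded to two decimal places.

Hiroshi reaches Auriga along 3 paths.
Direct stake: 22% = 22%.
Via Stratus: 66% × 78% = 51.48%.
Via Anchor → Stratus: 100% × 15% × 78% = 11.7%.
Total: 22% + 51.48% + 11.7% = 85.18%.

85.18%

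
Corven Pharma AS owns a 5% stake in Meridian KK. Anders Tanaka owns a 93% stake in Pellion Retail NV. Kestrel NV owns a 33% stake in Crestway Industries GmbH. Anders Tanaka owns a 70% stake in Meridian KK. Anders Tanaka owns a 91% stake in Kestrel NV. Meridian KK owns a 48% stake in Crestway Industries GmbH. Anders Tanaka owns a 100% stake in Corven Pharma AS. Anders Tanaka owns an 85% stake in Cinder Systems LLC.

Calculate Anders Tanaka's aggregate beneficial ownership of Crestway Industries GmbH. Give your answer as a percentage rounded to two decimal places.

66.03%

Anders reaches Crestway along 3 paths.
Via Kestrel: 91% × 33% = 30.03%.
Via Meridian: 70% × 48% = 33.6%.
Via Corven → Meridian: 100% × 5% × 48% = 2.4%.
Total: 30.03% + 33.6% + 2.4% = 66.03%.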